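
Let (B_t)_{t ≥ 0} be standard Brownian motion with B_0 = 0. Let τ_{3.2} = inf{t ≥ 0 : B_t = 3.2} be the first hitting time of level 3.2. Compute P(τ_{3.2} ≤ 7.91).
P(τ_{3.2} ≤ 7.91) = 2(1 − Φ(3.2/√7.91)) = 2(1 − Φ(1.1378)) ≈ 0.2552

By the reflection principle for standard BM, P(τ_b ≤ t) = 2 · P(B_t ≥ b). Since B_t ~ N(0, t), P(B_t ≥ 3.2) = 1 − Φ(3.2/√t) = 1 − Φ(3.2/√7.91) = 1 − Φ(1.1378) ≈ 0.12760. Doubling: P(τ_{3.2} ≤ 7.91) ≈ 2 · 0.12760 = 0.25520 ≈ 0.2552.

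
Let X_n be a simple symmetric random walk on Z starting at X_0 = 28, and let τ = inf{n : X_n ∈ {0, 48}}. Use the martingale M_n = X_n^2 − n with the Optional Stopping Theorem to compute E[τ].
E[τ] = 560

M_n = X_n^2 − n is a martingale (since E[X_{n+1}^2 | F_n] = X_n^2 + 1). By OST (τ has finite mean in a bounded region), E[M_τ] = E[M_0] = X_0^2 − 0 = 28^2 = 784. Also E[M_τ] = E[X_τ^2] − E[τ]. The walk exits at 0 or 48, with P(hit 48 first) = 28/48, so E[X_τ^2] = 48^2 · 28/48 + 0 = 1344. Thus E[τ] = E[X_τ^2] − E[M_τ] = 1344 − 784 = 560 = 28(48 − 28) = 560.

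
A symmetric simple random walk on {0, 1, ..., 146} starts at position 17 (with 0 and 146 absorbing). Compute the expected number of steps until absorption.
E[τ | X_0 = 17] = 2193

Let v_k = E[τ | X_0 = k]. Boundary: v_0 = v_146 = 0. Recurrence: v_k = 1 + (v_{k-1} + v_{k+1})/2 for 1 ≤ k ≤ 145. The particular solution to v_k − (v_{k-1} + v_{k+1})/2 = 1 is v_k = −k^2. Adding homogeneous solution A + B k and matching boundaries gives v_k = k (146 − k). Substituting k = 17: v_17 = 17 · 129 = 2193.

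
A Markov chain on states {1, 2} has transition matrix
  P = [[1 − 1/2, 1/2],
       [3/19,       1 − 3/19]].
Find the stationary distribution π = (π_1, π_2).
π_1 = 6/25, π_2 = 19/25

Solve πP = π with π_1 + π_2 = 1. From πP = π: π_1 · (1 − 1/2) + π_2 · 3/19 = π_1 ⇒ π_2 · 3/19 = π_1 · 1/2 ⇒ π_2/π_1 = (1/2)/(3/19) = 19/6. Together with π_1 + π_2 = 1:
  π_1 = (3/19)/(1/2 + 3/19) = (3/19)/(25/38) = 6/25,
  π_2 = (1/2)/(1/2 + 3/19) = (1/2)/(25/38) = 19/25.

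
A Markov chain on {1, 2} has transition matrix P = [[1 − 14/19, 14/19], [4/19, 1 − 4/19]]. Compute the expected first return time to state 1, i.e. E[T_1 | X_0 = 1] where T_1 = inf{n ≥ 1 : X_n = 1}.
E[T_1 | X_0 = 1] = 1/π_1 = 9/2

For an irreducible recurrent Markov chain with stationary distribution π, E[T_i | X_0 = i] = 1/π_i (Kac's formula). Here π_1 = (4/19)/(14/19 + 4/19) = (4/19)/(18/19) = 2/9, so E[T_1 | X_0 = 1] = 1/π_1 = (14/19 + 4/19)/(4/19) = (18/19)/(4/19) = 9/2.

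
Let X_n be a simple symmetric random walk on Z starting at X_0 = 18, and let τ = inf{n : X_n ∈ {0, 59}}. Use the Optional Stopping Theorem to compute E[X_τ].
E[X_τ] = 18

X_n is a martingale and τ is a bounded-mean stopping time (indeed τ is finite a.s. with bounded expectation since the walk is in a bounded region). By the OST, E[X_τ] = E[X_0] = 18. Equivalently: E[X_τ] = 59 · P(hit 59 first) + 0 · P(hit 0 first) = 59 · (18/59) = 18.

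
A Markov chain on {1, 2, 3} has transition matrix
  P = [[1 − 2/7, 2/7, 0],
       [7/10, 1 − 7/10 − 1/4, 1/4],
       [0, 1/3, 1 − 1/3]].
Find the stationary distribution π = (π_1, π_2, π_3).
π = (7/12, 5/21, 5/28)

This is a birth-death chain on three states, which satisfies detailed balance: π_1 · P_{12} = π_2 · P_{21} and π_2 · P_{23} = π_3 · P_{32}.
From π_1 · 2/7 = π_2 · 7/10: π_2/π_1 = (2/7)/(7/10) = 20/49.
From π_2 · 1/4 = π_3 · 1/3: π_3/π_2 = (1/4)/(1/3) = 3/4.
Take π_1 proportional to 1; then unnormalized π = (1, 20/49, 15/49). Normalize by dividing by the sum 12/7:
  π = (7/12, 5/21, 5/28).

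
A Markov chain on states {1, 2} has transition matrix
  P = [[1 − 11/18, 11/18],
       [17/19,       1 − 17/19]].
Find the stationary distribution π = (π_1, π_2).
π_1 = 306/515, π_2 = 209/515

Solve πP = π with π_1 + π_2 = 1. From πP = π: π_1 · (1 − 11/18) + π_2 · 17/19 = π_1 ⇒ π_2 · 17/19 = π_1 · 11/18 ⇒ π_2/π_1 = (11/18)/(17/19) = 209/306. Together with π_1 + π_2 = 1:
  π_1 = (17/19)/(11/18 + 17/19) = (17/19)/(515/342) = 306/515,
  π_2 = (11/18)/(11/18 + 17/19) = (11/18)/(515/342) = 209/515.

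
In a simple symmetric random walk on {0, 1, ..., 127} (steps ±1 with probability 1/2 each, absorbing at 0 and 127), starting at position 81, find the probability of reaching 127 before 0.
P(hit 127 before 0) = 81/127

Let u_k = P(hit 127 before 0 | start at k). Then u_0 = 0, u_127 = 1, and u_k = u_{k-1}/2 + u_{k+1}/2 for 1 ≤ k ≤ 126. This harmonic recurrence is solved by u_k = k/127, giving u_81 = 81/127.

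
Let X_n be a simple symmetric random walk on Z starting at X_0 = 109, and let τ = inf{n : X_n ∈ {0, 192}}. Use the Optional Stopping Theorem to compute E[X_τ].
E[X_τ] = 109

X_n is a martingale and τ is a bounded-mean stopping time (indeed τ is finite a.s. with bounded expectation since the walk is in a bounded region). By the OST, E[X_τ] = E[X_0] = 109. Equivalently: E[X_τ] = 192 · P(hit 192 first) + 0 · P(hit 0 first) = 192 · (109/192) = 109.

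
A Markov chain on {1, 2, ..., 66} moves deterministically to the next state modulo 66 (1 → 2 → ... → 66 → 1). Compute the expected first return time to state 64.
E[T_64 | X_0 = 64] = 66

The chain cycles deterministically, so starting at state 64 it returns in exactly 66 steps. Equivalently, the stationary distribution is uniform π_j = 1/66 for every state j, so by Kac's formula E[T_64] = 1/π_64 = 66.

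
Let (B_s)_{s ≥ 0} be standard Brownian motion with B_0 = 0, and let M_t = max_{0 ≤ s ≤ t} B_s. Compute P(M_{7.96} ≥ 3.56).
P(M_{7.96} ≥ 3.56) = 2·P(B_{7.96} ≥ 3.56) = 2(1 − Φ(3.56/√7.96)) ≈ 0.2070

By the reflection principle for Brownian motion, P(M_t ≥ a) = 2 · P(B_t ≥ a) for a ≥ 0. Since B_t ~ N(0, t), P(B_t ≥ 3.56) = 1 − Φ(3.56/√t) = 1 − Φ(3.56/√7.96) = 1 − Φ(1.2618). So
  P(M_{7.96} ≥ 3.56) = 2(1 − Φ(1.2618)) ≈ 0.2070.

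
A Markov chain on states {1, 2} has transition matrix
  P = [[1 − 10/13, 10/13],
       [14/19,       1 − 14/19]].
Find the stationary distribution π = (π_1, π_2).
π_1 = 91/186, π_2 = 95/186

Solve πP = π with π_1 + π_2 = 1. From πP = π: π_1 · (1 − 10/13) + π_2 · 14/19 = π_1 ⇒ π_2 · 14/19 = π_1 · 10/13 ⇒ π_2/π_1 = (10/13)/(14/19) = 95/91. Together with π_1 + π_2 = 1:
  π_1 = (14/19)/(10/13 + 14/19) = (14/19)/(372/247) = 91/186,
  π_2 = (10/13)/(10/13 + 14/19) = (10/13)/(372/247) = 95/186.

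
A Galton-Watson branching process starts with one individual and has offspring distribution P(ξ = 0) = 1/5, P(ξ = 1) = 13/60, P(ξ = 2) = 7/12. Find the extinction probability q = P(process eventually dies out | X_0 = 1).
q = 12/35

The pgf is f(s) = 1/5 + 13/60·s + 7/12·s². The extinction probability q is the smallest fixed point of f in [0, 1]. Setting s = f(s):
  7/12·s² + (13/60 − 1)·s + 1/5 = 0
  7/12·s² − (1/5 + 7/12)·s + 1/5 = 0
which factors as (s − 1)·(7/12·s − 1/5) = 0, giving roots s = 1 and s = (1/5)/(7/12) = 12/35.
Mean offspring μ = 13/60 + 2·7/12 = 83/60 > 1 (supercritical), so q < 1. The extinction probability is the smaller root: q = (1/5)/(7/12) = 12/35.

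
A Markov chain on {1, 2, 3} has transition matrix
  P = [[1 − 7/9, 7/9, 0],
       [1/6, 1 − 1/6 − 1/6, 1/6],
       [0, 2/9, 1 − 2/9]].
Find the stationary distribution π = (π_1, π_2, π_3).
π = (6/55, 28/55, 21/55)

This is a birth-death chain on three states, which satisfies detailed balance: π_1 · P_{12} = π_2 · P_{21} and π_2 · P_{23} = π_3 · P_{32}.
From π_1 · 7/9 = π_2 · 1/6: π_2/π_1 = (7/9)/(1/6) = 14/3.
From π_2 · 1/6 = π_3 · 2/9: π_3/π_2 = (1/6)/(2/9) = 3/4.
Take π_1 proportional to 1; then unnormalized π = (1, 14/3, 7/2). Normalize by dividing by the sum 55/6:
  π = (6/55, 28/55, 21/55).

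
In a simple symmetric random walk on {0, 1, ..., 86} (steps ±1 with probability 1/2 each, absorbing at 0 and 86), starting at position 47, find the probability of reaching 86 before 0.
P(hit 86 before 0) = 47/86

Let u_k = P(hit 86 before 0 | start at k). Then u_0 = 0, u_86 = 1, and u_k = u_{k-1}/2 + u_{k+1}/2 for 1 ≤ k ≤ 85. This harmonic recurrence is solved by u_k = k/86, giving u_47 = 47/86.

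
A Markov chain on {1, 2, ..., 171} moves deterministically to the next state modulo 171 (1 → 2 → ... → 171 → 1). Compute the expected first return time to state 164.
E[T_164 | X_0 = 164] = 171

The chain cycles deterministically, so starting at state 164 it returns in exactly 171 steps. Equivalently, the stationary distribution is uniform π_j = 1/171 for every state j, so by Kac's formula E[T_164] = 1/π_164 = 171.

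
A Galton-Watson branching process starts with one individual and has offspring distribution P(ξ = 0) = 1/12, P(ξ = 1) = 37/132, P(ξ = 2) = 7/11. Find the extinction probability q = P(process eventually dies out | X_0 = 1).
q = 11/84

The pgf is f(s) = 1/12 + 37/132·s + 7/11·s². The extinction probability q is the smallest fixed point of f in [0, 1]. Setting s = f(s):
  7/11·s² + (37/132 − 1)·s + 1/12 = 0
  7/11·s² − (1/12 + 7/11)·s + 1/12 = 0
which factors as (s − 1)·(7/11·s − 1/12) = 0, giving roots s = 1 and s = (1/12)/(7/11) = 11/84.
Mean offspring μ = 37/132 + 2·7/11 = 205/132 > 1 (supercritical), so q < 1. The extinction probability is the smaller root: q = (1/12)/(7/11) = 11/84.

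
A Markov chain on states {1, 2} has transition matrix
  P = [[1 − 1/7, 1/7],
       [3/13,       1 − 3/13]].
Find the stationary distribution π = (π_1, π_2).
π_1 = 21/34, π_2 = 13/34

Solve πP = π with π_1 + π_2 = 1. From πP = π: π_1 · (1 − 1/7) + π_2 · 3/13 = π_1 ⇒ π_2 · 3/13 = π_1 · 1/7 ⇒ π_2/π_1 = (1/7)/(3/13) = 13/21. Together with π_1 + π_2 = 1:
  π_1 = (3/13)/(1/7 + 3/13) = (3/13)/(34/91) = 21/34,
  π_2 = (1/7)/(1/7 + 3/13) = (1/7)/(34/91) = 13/34.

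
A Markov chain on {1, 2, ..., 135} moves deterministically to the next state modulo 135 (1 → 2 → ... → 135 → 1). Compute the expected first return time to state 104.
E[T_104 | X_0 = 104] = 135

The chain cycles deterministically, so starting at state 104 it returns in exactly 135 steps. Equivalently, the stationary distribution is uniform π_j = 1/135 for every state j, so by Kac's formula E[T_104] = 1/π_104 = 135.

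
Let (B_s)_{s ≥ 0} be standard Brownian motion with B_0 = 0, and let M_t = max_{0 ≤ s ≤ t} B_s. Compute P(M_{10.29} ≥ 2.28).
P(M_{10.29} ≥ 2.28) = 2·P(B_{10.29} ≥ 2.28) = 2(1 − Φ(2.28/√10.29)) ≈ 0.4772

By the reflection principle for Brownian motion, P(M_t ≥ a) = 2 · P(B_t ≥ a) for a ≥ 0. Since B_t ~ N(0, t), P(B_t ≥ 2.28) = 1 − Φ(2.28/√t) = 1 − Φ(2.28/√10.29) = 1 − Φ(0.7108). So
  P(M_{10.29} ≥ 2.28) = 2(1 − Φ(0.7108)) ≈ 0.4772.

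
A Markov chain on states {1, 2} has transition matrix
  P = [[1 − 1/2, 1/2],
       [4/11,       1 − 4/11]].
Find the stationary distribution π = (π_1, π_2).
π_1 = 8/19, π_2 = 11/19

Solve πP = π with π_1 + π_2 = 1. From πP = π: π_1 · (1 − 1/2) + π_2 · 4/11 = π_1 ⇒ π_2 · 4/11 = π_1 · 1/2 ⇒ π_2/π_1 = (1/2)/(4/11) = 11/8. Together with π_1 + π_2 = 1:
  π_1 = (4/11)/(1/2 + 4/11) = (4/11)/(19/22) = 8/19,
  π_2 = (1/2)/(1/2 + 4/11) = (1/2)/(19/22) = 11/19.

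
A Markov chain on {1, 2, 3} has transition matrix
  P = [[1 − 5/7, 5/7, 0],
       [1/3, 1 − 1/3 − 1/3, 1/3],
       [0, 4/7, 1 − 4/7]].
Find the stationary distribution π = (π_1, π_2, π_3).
π = (28/123, 20/41, 35/123)

This is a birth-death chain on three states, which satisfies detailed balance: π_1 · P_{12} = π_2 · P_{21} and π_2 · P_{23} = π_3 · P_{32}.
From π_1 · 5/7 = π_2 · 1/3: π_2/π_1 = (5/7)/(1/3) = 15/7.
From π_2 · 1/3 = π_3 · 4/7: π_3/π_2 = (1/3)/(4/7) = 7/12.
Take π_1 proportional to 1; then unnormalized π = (1, 15/7, 5/4). Normalize by dividing by the sum 123/28:
  π = (28/123, 20/41, 35/123).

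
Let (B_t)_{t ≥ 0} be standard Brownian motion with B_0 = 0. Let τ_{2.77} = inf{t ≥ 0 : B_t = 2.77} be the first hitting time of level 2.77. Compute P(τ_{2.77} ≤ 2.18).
P(τ_{2.77} ≤ 2.18) = 2(1 − Φ(2.77/√2.18)) = 2(1 − Φ(1.8761)) ≈ 0.0606

By the reflection principle for standard BM, P(τ_b ≤ t) = 2 · P(B_t ≥ b). Since B_t ~ N(0, t), P(B_t ≥ 2.77) = 1 − Φ(2.77/√t) = 1 − Φ(2.77/√2.18) = 1 − Φ(1.8761) ≈ 0.03032. Doubling: P(τ_{2.77} ≤ 2.18) ≈ 2 · 0.03032 = 0.06064 ≈ 0.0606.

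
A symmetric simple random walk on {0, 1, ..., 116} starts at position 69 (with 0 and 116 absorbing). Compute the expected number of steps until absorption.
E[τ | X_0 = 69] = 3243

Let v_k = E[τ | X_0 = k]. Boundary: v_0 = v_116 = 0. Recurrence: v_k = 1 + (v_{k-1} + v_{k+1})/2 for 1 ≤ k ≤ 115. The particular solution to v_k − (v_{k-1} + v_{k+1})/2 = 1 is v_k = −k^2. Adding homogeneous solution A + B k and matching boundaries gives v_k = k (116 − k). Substituting k = 69: v_69 = 69 · 47 = 3243.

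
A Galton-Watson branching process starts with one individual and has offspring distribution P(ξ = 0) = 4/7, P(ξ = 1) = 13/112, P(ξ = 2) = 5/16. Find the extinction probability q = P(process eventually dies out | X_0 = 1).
q = 1

Mean offspring μ = 0·4/7 + 1·13/112 + 2·5/16 = 83/112 ≤ 1. For μ ≤ 1 with offspring not concentrated at 1, the Galton-Watson process goes extinct almost surely, so q = 1.
(Algebraic check: The pgf is f(s) = 4/7 + 13/112·s + 5/16·s². The extinction probability q is the smallest fixed point of f in [0, 1]. Setting s = f(s):
  5/16·s² + (13/112 − 1)·s + 4/7 = 0
  5/16·s² − (4/7 + 5/16)·s + 4/7 = 0
which factors as (s − 1)·(5/16·s − 4/7) = 0, giving roots s = 1 and s = (4/7)/(5/16) = 64/35. Since 64/35 ≥ 1, the smallest root in [0, 1] is s = 1.)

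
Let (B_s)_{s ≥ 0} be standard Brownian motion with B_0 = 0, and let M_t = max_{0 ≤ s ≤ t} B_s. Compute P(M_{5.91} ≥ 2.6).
P(M_{5.91} ≥ 2.6) = 2·P(B_{5.91} ≥ 2.6) = 2(1 − Φ(2.6/√5.91)) ≈ 0.2848

By the reflection principle for Brownian motion, P(M_t ≥ a) = 2 · P(B_t ≥ a) for a ≥ 0. Since B_t ~ N(0, t), P(B_t ≥ 2.6) = 1 − Φ(2.6/√t) = 1 − Φ(2.6/√5.91) = 1 − Φ(1.0695). So
  P(M_{5.91} ≥ 2.6) = 2(1 − Φ(1.0695)) ≈ 0.2848.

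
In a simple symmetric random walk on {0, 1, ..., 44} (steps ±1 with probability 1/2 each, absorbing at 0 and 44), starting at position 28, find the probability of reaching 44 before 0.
P(hit 44 before 0) = 28/44 = 7/11

Let u_k = P(hit 44 before 0 | start at k). Then u_0 = 0, u_44 = 1, and u_k = u_{k-1}/2 + u_{k+1}/2 for 1 ≤ k ≤ 43. This harmonic recurrence is solved by u_k = k/44, giving u_28 = 28/44 = 7/11.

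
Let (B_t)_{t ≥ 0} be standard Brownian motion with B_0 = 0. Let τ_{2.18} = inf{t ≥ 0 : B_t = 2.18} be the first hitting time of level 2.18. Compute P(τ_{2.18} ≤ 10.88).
P(τ_{2.18} ≤ 10.88) = 2(1 − Φ(2.18/√10.88)) = 2(1 − Φ(0.6609)) ≈ 0.5087

By the reflection principle for standard BM, P(τ_b ≤ t) = 2 · P(B_t ≥ b). Since B_t ~ N(0, t), P(B_t ≥ 2.18) = 1 − Φ(2.18/√t) = 1 − Φ(2.18/√10.88) = 1 − Φ(0.6609) ≈ 0.25434. Doubling: P(τ_{2.18} ≤ 10.88) ≈ 2 · 0.25434 = 0.50868 ≈ 0.5087.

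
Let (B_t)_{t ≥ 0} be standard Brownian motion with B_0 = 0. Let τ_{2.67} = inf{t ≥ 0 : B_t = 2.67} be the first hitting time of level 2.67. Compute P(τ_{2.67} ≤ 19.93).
P(τ_{2.67} ≤ 19.93) = 2(1 − Φ(2.67/√19.93)) = 2(1 − Φ(0.5981)) ≈ 0.5498

By the reflection principle for standard BM, P(τ_b ≤ t) = 2 · P(B_t ≥ b). Since B_t ~ N(0, t), P(B_t ≥ 2.67) = 1 − Φ(2.67/√t) = 1 − Φ(2.67/√19.93) = 1 − Φ(0.5981) ≈ 0.27489. Doubling: P(τ_{2.67} ≤ 19.93) ≈ 2 · 0.27489 = 0.54978 ≈ 0.5498.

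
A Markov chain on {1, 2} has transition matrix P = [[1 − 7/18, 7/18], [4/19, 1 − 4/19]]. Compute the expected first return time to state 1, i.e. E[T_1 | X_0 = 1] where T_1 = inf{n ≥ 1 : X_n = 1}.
E[T_1 | X_0 = 1] = 1/π_1 = 205/72

For an irreducible recurrent Markov chain with stationary distribution π, E[T_i | X_0 = i] = 1/π_i (Kac's formula). Here π_1 = (4/19)/(7/18 + 4/19) = (4/19)/(205/342) = 72/205, so E[T_1 | X_0 = 1] = 1/π_1 = (7/18 + 4/19)/(4/19) = (205/342)/(4/19) = 205/72.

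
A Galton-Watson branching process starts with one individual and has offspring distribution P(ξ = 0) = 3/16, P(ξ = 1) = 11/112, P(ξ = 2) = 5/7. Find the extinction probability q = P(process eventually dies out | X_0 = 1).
q = 21/80

The pgf is f(s) = 3/16 + 11/112·s + 5/7·s². The extinction probability q is the smallest fixed point of f in [0, 1]. Setting s = f(s):
  5/7·s² + (11/112 − 1)·s + 3/16 = 0
  5/7·s² − (3/16 + 5/7)·s + 3/16 = 0
which factors as (s − 1)·(5/7·s − 3/16) = 0, giving roots s = 1 and s = (3/16)/(5/7) = 21/80.
Mean offspring μ = 11/112 + 2·5/7 = 171/112 > 1 (supercritical), so q < 1. The extinction probability is the smaller root: q = (3/16)/(5/7) = 21/80.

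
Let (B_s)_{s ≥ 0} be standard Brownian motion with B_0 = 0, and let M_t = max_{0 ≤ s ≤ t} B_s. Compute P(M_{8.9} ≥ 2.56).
P(M_{8.9} ≥ 2.56) = 2·P(B_{8.9} ≥ 2.56) = 2(1 − Φ(2.56/√8.9)) ≈ 0.3908

By the reflection principle for Brownian motion, P(M_t ≥ a) = 2 · P(B_t ≥ a) for a ≥ 0. Since B_t ~ N(0, t), P(B_t ≥ 2.56) = 1 − Φ(2.56/√t) = 1 − Φ(2.56/√8.9) = 1 − Φ(0.8581). So
  P(M_{8.9} ≥ 2.56) = 2(1 − Φ(0.8581)) ≈ 0.3908.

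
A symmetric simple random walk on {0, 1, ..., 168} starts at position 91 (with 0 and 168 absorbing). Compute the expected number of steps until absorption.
E[τ | X_0 = 91] = 7007

Let v_k = E[τ | X_0 = k]. Boundary: v_0 = v_168 = 0. Recurrence: v_k = 1 + (v_{k-1} + v_{k+1})/2 for 1 ≤ k ≤ 167. The particular solution to v_k − (v_{k-1} + v_{k+1})/2 = 1 is v_k = −k^2. Adding homogeneous solution A + B k and matching boundaries gives v_k = k (168 − k). Substituting k = 91: v_91 = 91 · 77 = 7007.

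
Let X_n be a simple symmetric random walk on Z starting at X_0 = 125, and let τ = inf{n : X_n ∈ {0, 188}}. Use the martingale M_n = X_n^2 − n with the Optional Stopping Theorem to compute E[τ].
E[τ] = 7875

M_n = X_n^2 − n is a martingale (since E[X_{n+1}^2 | F_n] = X_n^2 + 1). By OST (τ has finite mean in a bounded region), E[M_τ] = E[M_0] = X_0^2 − 0 = 125^2 = 15625. Also E[M_τ] = E[X_τ^2] − E[τ]. The walk exits at 0 or 188, with P(hit 188 first) = 125/188, so E[X_τ^2] = 188^2 · 125/188 + 0 = 23500. Thus E[τ] = E[X_τ^2] − E[M_τ] = 23500 − 15625 = 7875 = 125(188 − 125) = 7875.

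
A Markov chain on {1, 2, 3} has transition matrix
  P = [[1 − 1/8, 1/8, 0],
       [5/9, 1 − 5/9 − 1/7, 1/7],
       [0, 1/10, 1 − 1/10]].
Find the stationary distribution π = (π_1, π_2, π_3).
π = (280/433, 63/433, 90/433)

This is a birth-death chain on three states, which satisfies detailed balance: π_1 · P_{12} = π_2 · P_{21} and π_2 · P_{23} = π_3 · P_{32}.
From π_1 · 1/8 = π_2 · 5/9: π_2/π_1 = (1/8)/(5/9) = 9/40.
From π_2 · 1/7 = π_3 · 1/10: π_3/π_2 = (1/7)/(1/10) = 10/7.
Take π_1 proportional to 1; then unnormalized π = (1, 9/40, 9/28). Normalize by dividing by the sum 433/280:
  π = (280/433, 63/433, 90/433).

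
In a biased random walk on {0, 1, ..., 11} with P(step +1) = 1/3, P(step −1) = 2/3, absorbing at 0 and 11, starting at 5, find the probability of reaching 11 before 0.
P(hit 11 before 0) = (1 − (2)^5) / (1 − (2)^11) = 31/2047

Let u_k denote P(reach 11 before 0 | start at k). Boundary: u_0 = 0, u_11 = 1. Recurrence: u_k = 1/3·u_{k+1} + 2/3·u_{k-1} for 1 ≤ k ≤ 10. Try u_k = A + B·r^k with r = q/p = (2/3)/(1/3) = 2. Substitution satisfies the recurrence; boundary conditions give:
  u_k = (1 − r^k) / (1 − r^N) = (1 − (2)^5) / (1 − (2)^11) = 31/2047.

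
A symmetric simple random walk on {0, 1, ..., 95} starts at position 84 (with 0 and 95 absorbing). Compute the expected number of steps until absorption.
E[τ | X_0 = 84] = 924

Let v_k = E[τ | X_0 = k]. Boundary: v_0 = v_95 = 0. Recurrence: v_k = 1 + (v_{k-1} + v_{k+1})/2 for 1 ≤ k ≤ 94. The particular solution to v_k − (v_{k-1} + v_{k+1})/2 = 1 is v_k = −k^2. Adding homogeneous solution A + B k and matching boundaries gives v_k = k (95 − k). Substituting k = 84: v_84 = 84 · 11 = 924.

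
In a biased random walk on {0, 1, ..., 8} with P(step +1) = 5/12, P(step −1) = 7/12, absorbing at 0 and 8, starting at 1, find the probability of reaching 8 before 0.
P(hit 8 before 0) = (1 − (7/5)^1) / (1 − (7/5)^8) = 78125/2687088

Let u_k denote P(reach 8 before 0 | start at k). Boundary: u_0 = 0, u_8 = 1. Recurrence: u_k = 5/12·u_{k+1} + 7/12·u_{k-1} for 1 ≤ k ≤ 7. Try u_k = A + B·r^k with r = q/p = (7/12)/(5/12) = 7/5. Substitution satisfies the recurrence; boundary conditions give:
  u_k = (1 − r^k) / (1 − r^N) = (1 − (7/5)^1) / (1 − (7/5)^8) = 78125/2687088.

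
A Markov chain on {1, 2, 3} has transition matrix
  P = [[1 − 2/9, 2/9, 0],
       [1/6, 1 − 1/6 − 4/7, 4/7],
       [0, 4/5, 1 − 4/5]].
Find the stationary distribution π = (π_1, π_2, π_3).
π = (7/23, 28/69, 20/69)

This is a birth-death chain on three states, which satisfies detailed balance: π_1 · P_{12} = π_2 · P_{21} and π_2 · P_{23} = π_3 · P_{32}.
From π_1 · 2/9 = π_2 · 1/6: π_2/π_1 = (2/9)/(1/6) = 4/3.
From π_2 · 4/7 = π_3 · 4/5: π_3/π_2 = (4/7)/(4/5) = 5/7.
Take π_1 proportional to 1; then unnormalized π = (1, 4/3, 20/21). Normalize by dividing by the sum 23/7:
  π = (7/23, 28/69, 20/69).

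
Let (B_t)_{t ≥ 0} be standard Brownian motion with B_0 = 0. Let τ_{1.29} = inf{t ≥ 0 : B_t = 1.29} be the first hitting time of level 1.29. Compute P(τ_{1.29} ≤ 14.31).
P(τ_{1.29} ≤ 14.31) = 2(1 − Φ(1.29/√14.31)) = 2(1 − Φ(0.3410)) ≈ 0.7331

By the reflection principle for standard BM, P(τ_b ≤ t) = 2 · P(B_t ≥ b). Since B_t ~ N(0, t), P(B_t ≥ 1.29) = 1 − Φ(1.29/√t) = 1 − Φ(1.29/√14.31) = 1 − Φ(0.3410) ≈ 0.36655. Doubling: P(τ_{1.29} ≤ 14.31) ≈ 2 · 0.36655 = 0.73310 ≈ 0.7331.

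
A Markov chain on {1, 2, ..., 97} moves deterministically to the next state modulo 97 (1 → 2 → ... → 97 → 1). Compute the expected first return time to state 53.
E[T_53 | X_0 = 53] = 97

The chain cycles deterministically, so starting at state 53 it returns in exactly 97 steps. Equivalently, the stationary distribution is uniform π_j = 1/97 for every state j, so by Kac's formula E[T_53] = 1/π_53 = 97.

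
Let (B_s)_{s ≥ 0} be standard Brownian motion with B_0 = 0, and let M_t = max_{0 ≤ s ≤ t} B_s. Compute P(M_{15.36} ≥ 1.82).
P(M_{15.36} ≥ 1.82) = 2·P(B_{15.36} ≥ 1.82) = 2(1 − Φ(1.82/√15.36)) ≈ 0.6424

By the reflection principle for Brownian motion, P(M_t ≥ a) = 2 · P(B_t ≥ a) for a ≥ 0. Since B_t ~ N(0, t), P(B_t ≥ 1.82) = 1 − Φ(1.82/√t) = 1 − Φ(1.82/√15.36) = 1 − Φ(0.4644). So
  P(M_{15.36} ≥ 1.82) = 2(1 − Φ(0.4644)) ≈ 0.6424.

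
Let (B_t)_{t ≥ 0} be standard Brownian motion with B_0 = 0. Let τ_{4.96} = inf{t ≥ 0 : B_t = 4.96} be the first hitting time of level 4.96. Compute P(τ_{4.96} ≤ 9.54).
P(τ_{4.96} ≤ 9.54) = 2(1 − Φ(4.96/√9.54)) = 2(1 − Φ(1.6059)) ≈ 0.1083

By the reflection principle for standard BM, P(τ_b ≤ t) = 2 · P(B_t ≥ b). Since B_t ~ N(0, t), P(B_t ≥ 4.96) = 1 − Φ(4.96/√t) = 1 − Φ(4.96/√9.54) = 1 − Φ(1.6059) ≈ 0.05415. Doubling: P(τ_{4.96} ≤ 9.54) ≈ 2 · 0.05415 = 0.10830 ≈ 0.1083.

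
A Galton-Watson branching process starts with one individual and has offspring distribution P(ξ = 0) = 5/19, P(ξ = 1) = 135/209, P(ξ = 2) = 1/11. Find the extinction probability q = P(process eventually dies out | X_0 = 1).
q = 1

Mean offspring μ = 0·5/19 + 1·135/209 + 2·1/11 = 173/209 ≤ 1. For μ ≤ 1 with offspring not concentrated at 1, the Galton-Watson process goes extinct almost surely, so q = 1.
(Algebraic check: The pgf is f(s) = 5/19 + 135/209·s + 1/11·s². The extinction probability q is the smallest fixed point of f in [0, 1]. Setting s = f(s):
  1/11·s² + (135/209 − 1)·s + 5/19 = 0
  1/11·s² − (5/19 + 1/11)·s + 5/19 = 0
which factors as (s − 1)·(1/11·s − 5/19) = 0, giving roots s = 1 and s = (5/19)/(1/11) = 55/19. Since 55/19 ≥ 1, the smallest root in [0, 1] is s = 1.)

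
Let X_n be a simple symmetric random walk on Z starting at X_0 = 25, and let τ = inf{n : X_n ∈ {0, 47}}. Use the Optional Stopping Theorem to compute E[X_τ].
E[X_τ] = 25

X_n is a martingale and τ is a bounded-mean stopping time (indeed τ is finite a.s. with bounded expectation since the walk is in a bounded region). By the OST, E[X_τ] = E[X_0] = 25. Equivalently: E[X_τ] = 47 · P(hit 47 first) + 0 · P(hit 0 first) = 47 · (25/47) = 25.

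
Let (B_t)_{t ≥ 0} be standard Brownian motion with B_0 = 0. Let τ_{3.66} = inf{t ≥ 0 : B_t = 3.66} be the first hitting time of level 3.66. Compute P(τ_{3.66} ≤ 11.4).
P(τ_{3.66} ≤ 11.4) = 2(1 − Φ(3.66/√11.4)) = 2(1 − Φ(1.0840)) ≈ 0.2784

By the reflection principle for standard BM, P(τ_b ≤ t) = 2 · P(B_t ≥ b). Since B_t ~ N(0, t), P(B_t ≥ 3.66) = 1 − Φ(3.66/√t) = 1 − Φ(3.66/√11.4) = 1 − Φ(1.0840) ≈ 0.13918. Doubling: P(τ_{3.66} ≤ 11.4) ≈ 2 · 0.13918 = 0.27836 ≈ 0.2784.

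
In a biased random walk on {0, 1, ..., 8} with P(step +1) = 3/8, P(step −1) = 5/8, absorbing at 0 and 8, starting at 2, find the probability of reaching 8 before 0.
P(hit 8 before 0) = (1 − (5/3)^2) / (1 − (5/3)^8) = 729/24004

Let u_k denote P(reach 8 before 0 | start at k). Boundary: u_0 = 0, u_8 = 1. Recurrence: u_k = 3/8·u_{k+1} + 5/8·u_{k-1} for 1 ≤ k ≤ 7. Try u_k = A + B·r^k with r = q/p = (5/8)/(3/8) = 5/3. Substitution satisfies the recurrence; boundary conditions give:
  u_k = (1 − r^k) / (1 − r^N) = (1 − (5/3)^2) / (1 − (5/3)^8) = 729/24004.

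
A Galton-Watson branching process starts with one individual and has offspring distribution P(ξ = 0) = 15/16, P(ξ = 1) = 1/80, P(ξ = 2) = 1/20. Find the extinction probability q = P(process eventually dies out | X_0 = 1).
q = 1

Mean offspring μ = 0·15/16 + 1·1/80 + 2·1/20 = 9/80 ≤ 1. For μ ≤ 1 with offspring not concentrated at 1, the Galton-Watson process goes extinct almost surely, so q = 1.
(Algebraic check: The pgf is f(s) = 15/16 + 1/80·s + 1/20·s². The extinction probability q is the smallest fixed point of f in [0, 1]. Setting s = f(s):
  1/20·s² + (1/80 − 1)·s + 15/16 = 0
  1/20·s² − (15/16 + 1/20)·s + 15/16 = 0
which factors as (s − 1)·(1/20·s − 15/16) = 0, giving roots s = 1 and s = (15/16)/(1/20) = 75/4. Since 75/4 ≥ 1, the smallest root in [0, 1] is s = 1.)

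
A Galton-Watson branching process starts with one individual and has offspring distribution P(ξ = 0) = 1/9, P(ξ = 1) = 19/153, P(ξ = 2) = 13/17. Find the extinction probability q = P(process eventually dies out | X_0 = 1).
q = 17/117

The pgf is f(s) = 1/9 + 19/153·s + 13/17·s². The extinction probability q is the smallest fixed point of f in [0, 1]. Setting s = f(s):
  13/17·s² + (19/153 − 1)·s + 1/9 = 0
  13/17·s² − (1/9 + 13/17)·s + 1/9 = 0
which factors as (s − 1)·(13/17·s − 1/9) = 0, giving roots s = 1 and s = (1/9)/(13/17) = 17/117.
Mean offspring μ = 19/153 + 2·13/17 = 253/153 > 1 (supercritical), so q < 1. The extinction probability is the smaller root: q = (1/9)/(13/17) = 17/117.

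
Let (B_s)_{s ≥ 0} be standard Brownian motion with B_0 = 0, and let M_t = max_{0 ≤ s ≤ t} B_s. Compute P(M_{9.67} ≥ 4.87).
P(M_{9.67} ≥ 4.87) = 2·P(B_{9.67} ≥ 4.87) = 2(1 − Φ(4.87/√9.67)) ≈ 0.1173

By the reflection principle for Brownian motion, P(M_t ≥ a) = 2 · P(B_t ≥ a) for a ≥ 0. Since B_t ~ N(0, t), P(B_t ≥ 4.87) = 1 − Φ(4.87/√t) = 1 − Φ(4.87/√9.67) = 1 − Φ(1.5661). So
  P(M_{9.67} ≥ 4.87) = 2(1 − Φ(1.5661)) ≈ 0.1173.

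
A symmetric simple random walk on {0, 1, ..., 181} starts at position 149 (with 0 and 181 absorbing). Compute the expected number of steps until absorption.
E[τ | X_0 = 149] = 4768

Let v_k = E[τ | X_0 = k]. Boundary: v_0 = v_181 = 0. Recurrence: v_k = 1 + (v_{k-1} + v_{k+1})/2 for 1 ≤ k ≤ 180. The particular solution to v_k − (v_{k-1} + v_{k+1})/2 = 1 is v_k = −k^2. Adding homogeneous solution A + B k and matching boundaries gives v_k = k (181 − k). Substituting k = 149: v_149 = 149 · 32 = 4768.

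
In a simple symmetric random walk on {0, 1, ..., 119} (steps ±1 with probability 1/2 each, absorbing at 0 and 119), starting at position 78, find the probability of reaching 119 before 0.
P(hit 119 before 0) = 78/119

Let u_k = P(hit 119 before 0 | start at k). Then u_0 = 0, u_119 = 1, and u_k = u_{k-1}/2 + u_{k+1}/2 for 1 ≤ k ≤ 118. This harmonic recurrence is solved by u_k = k/119, giving u_78 = 78/119.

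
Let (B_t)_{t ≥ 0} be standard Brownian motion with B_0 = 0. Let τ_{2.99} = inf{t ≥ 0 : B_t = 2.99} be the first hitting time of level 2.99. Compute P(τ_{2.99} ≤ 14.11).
P(τ_{2.99} ≤ 14.11) = 2(1 − Φ(2.99/√14.11)) = 2(1 − Φ(0.7960)) ≈ 0.4260

By the reflection principle for standard BM, P(τ_b ≤ t) = 2 · P(B_t ≥ b). Since B_t ~ N(0, t), P(B_t ≥ 2.99) = 1 − Φ(2.99/√t) = 1 − Φ(2.99/√14.11) = 1 − Φ(0.7960) ≈ 0.21302. Doubling: P(τ_{2.99} ≤ 14.11) ≈ 2 · 0.21302 = 0.42604 ≈ 0.4260.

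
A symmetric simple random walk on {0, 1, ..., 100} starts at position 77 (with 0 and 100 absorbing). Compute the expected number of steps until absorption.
E[τ | X_0 = 77] = 1771

Let v_k = E[τ | X_0 = k]. Boundary: v_0 = v_100 = 0. Recurrence: v_k = 1 + (v_{k-1} + v_{k+1})/2 for 1 ≤ k ≤ 99. The particular solution to v_k − (v_{k-1} + v_{k+1})/2 = 1 is v_k = −k^2. Adding homogeneous solution A + B k and matching boundaries gives v_k = k (100 − k). Substituting k = 77: v_77 = 77 · 23 = 1771.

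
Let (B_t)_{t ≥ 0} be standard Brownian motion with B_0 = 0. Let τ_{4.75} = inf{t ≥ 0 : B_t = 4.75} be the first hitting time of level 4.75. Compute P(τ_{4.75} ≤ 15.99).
P(τ_{4.75} ≤ 15.99) = 2(1 − Φ(4.75/√15.99)) = 2(1 − Φ(1.1879)) ≈ 0.2349

By the reflection principle for standard BM, P(τ_b ≤ t) = 2 · P(B_t ≥ b). Since B_t ~ N(0, t), P(B_t ≥ 4.75) = 1 − Φ(4.75/√t) = 1 − Φ(4.75/√15.99) = 1 − Φ(1.1879) ≈ 0.11744. Doubling: P(τ_{4.75} ≤ 15.99) ≈ 2 · 0.11744 = 0.23488 ≈ 0.2349.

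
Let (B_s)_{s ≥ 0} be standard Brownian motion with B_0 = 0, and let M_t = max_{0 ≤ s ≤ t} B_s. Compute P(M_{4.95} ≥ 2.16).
P(M_{4.95} ≥ 2.16) = 2·P(B_{4.95} ≥ 2.16) = 2(1 − Φ(2.16/√4.95)) ≈ 0.3316

By the reflection principle for Brownian motion, P(M_t ≥ a) = 2 · P(B_t ≥ a) for a ≥ 0. Since B_t ~ N(0, t), P(B_t ≥ 2.16) = 1 − Φ(2.16/√t) = 1 − Φ(2.16/√4.95) = 1 − Φ(0.9708). So
  P(M_{4.95} ≥ 2.16) = 2(1 − Φ(0.9708)) ≈ 0.3316.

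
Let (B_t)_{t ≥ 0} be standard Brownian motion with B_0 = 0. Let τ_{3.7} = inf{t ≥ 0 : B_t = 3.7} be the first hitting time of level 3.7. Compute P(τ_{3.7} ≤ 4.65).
P(τ_{3.7} ≤ 4.65) = 2(1 − Φ(3.7/√4.65)) = 2(1 − Φ(1.7158)) ≈ 0.0862

By the reflection principle for standard BM, P(τ_b ≤ t) = 2 · P(B_t ≥ b). Since B_t ~ N(0, t), P(B_t ≥ 3.7) = 1 − Φ(3.7/√t) = 1 − Φ(3.7/√4.65) = 1 − Φ(1.7158) ≈ 0.04310. Doubling: P(τ_{3.7} ≤ 4.65) ≈ 2 · 0.04310 = 0.08620 ≈ 0.0862.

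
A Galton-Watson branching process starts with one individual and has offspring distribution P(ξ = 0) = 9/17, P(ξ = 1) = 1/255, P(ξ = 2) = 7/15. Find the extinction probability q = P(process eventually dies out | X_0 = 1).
q = 1

Mean offspring μ = 0·9/17 + 1·1/255 + 2·7/15 = 239/255 ≤ 1. For μ ≤ 1 with offspring not concentrated at 1, the Galton-Watson process goes extinct almost surely, so q = 1.
(Algebraic check: The pgf is f(s) = 9/17 + 1/255·s + 7/15·s². The extinction probability q is the smallest fixed point of f in [0, 1]. Setting s = f(s):
  7/15·s² + (1/255 − 1)·s + 9/17 = 0
  7/15·s² − (9/17 + 7/15)·s + 9/17 = 0
which factors as (s − 1)·(7/15·s − 9/17) = 0, giving roots s = 1 and s = (9/17)/(7/15) = 135/119. Since 135/119 ≥ 1, the smallest root in [0, 1] is s = 1.)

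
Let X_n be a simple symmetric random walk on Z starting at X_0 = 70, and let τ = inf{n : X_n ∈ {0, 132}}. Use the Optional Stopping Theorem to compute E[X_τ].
E[X_τ] = 70

X_n is a martingale and τ is a bounded-mean stopping time (indeed τ is finite a.s. with bounded expectation since the walk is in a bounded region). By the OST, E[X_τ] = E[X_0] = 70. Equivalently: E[X_τ] = 132 · P(hit 132 first) + 0 · P(hit 0 first) = 132 · (70/132) = 70.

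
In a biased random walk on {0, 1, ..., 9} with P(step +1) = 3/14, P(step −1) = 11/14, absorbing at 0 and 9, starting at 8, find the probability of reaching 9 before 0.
P(hit 9 before 0) = (1 − (11/3)^8) / (1 − (11/3)^9) = 80382120/294741001

Let u_k denote P(reach 9 before 0 | start at k). Boundary: u_0 = 0, u_9 = 1. Recurrence: u_k = 3/14·u_{k+1} + 11/14·u_{k-1} for 1 ≤ k ≤ 8. Try u_k = A + B·r^k with r = q/p = (11/14)/(3/14) = 11/3. Substitution satisfies the recurrence; boundary conditions give:
  u_k = (1 − r^k) / (1 − r^N) = (1 − (11/3)^8) / (1 − (11/3)^9) = 80382120/294741001.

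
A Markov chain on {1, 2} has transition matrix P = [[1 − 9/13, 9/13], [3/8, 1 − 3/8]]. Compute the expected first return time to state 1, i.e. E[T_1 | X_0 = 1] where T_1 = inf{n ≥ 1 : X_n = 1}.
E[T_1 | X_0 = 1] = 1/π_1 = 37/13

For an irreducible recurrent Markov chain with stationary distribution π, E[T_i | X_0 = i] = 1/π_i (Kac's formula). Here π_1 = (3/8)/(9/13 + 3/8) = (3/8)/(111/104) = 13/37, so E[T_1 | X_0 = 1] = 1/π_1 = (9/13 + 3/8)/(3/8) = (111/104)/(3/8) = 37/13.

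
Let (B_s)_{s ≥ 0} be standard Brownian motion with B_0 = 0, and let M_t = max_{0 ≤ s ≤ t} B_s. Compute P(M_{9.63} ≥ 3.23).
P(M_{9.63} ≥ 3.23) = 2·P(B_{9.63} ≥ 3.23) = 2(1 − Φ(3.23/√9.63)) ≈ 0.2979

By the reflection principle for Brownian motion, P(M_t ≥ a) = 2 · P(B_t ≥ a) for a ≥ 0. Since B_t ~ N(0, t), P(B_t ≥ 3.23) = 1 − Φ(3.23/√t) = 1 − Φ(3.23/√9.63) = 1 − Φ(1.0409). So
  P(M_{9.63} ≥ 3.23) = 2(1 − Φ(1.0409)) ≈ 0.2979.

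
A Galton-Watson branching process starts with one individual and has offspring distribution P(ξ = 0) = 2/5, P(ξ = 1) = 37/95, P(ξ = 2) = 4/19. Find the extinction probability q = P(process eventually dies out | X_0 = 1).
q = 1

Mean offspring μ = 0·2/5 + 1·37/95 + 2·4/19 = 77/95 ≤ 1. For μ ≤ 1 with offspring not concentrated at 1, the Galton-Watson process goes extinct almost surely, so q = 1.
(Algebraic check: The pgf is f(s) = 2/5 + 37/95·s + 4/19·s². The extinction probability q is the smallest fixed point of f in [0, 1]. Setting s = f(s):
  4/19·s² + (37/95 − 1)·s + 2/5 = 0
  4/19·s² − (2/5 + 4/19)·s + 2/5 = 0
which factors as (s − 1)·(4/19·s − 2/5) = 0, giving roots s = 1 and s = (2/5)/(4/19) = 19/10. Since 19/10 ≥ 1, the smallest root in [0, 1] is s = 1.)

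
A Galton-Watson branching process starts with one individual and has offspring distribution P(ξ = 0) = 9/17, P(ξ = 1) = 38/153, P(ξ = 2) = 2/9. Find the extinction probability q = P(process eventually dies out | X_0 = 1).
q = 1

Mean offspring μ = 0·9/17 + 1·38/153 + 2·2/9 = 106/153 ≤ 1. For μ ≤ 1 with offspring not concentrated at 1, the Galton-Watson process goes extinct almost surely, so q = 1.
(Algebraic check: The pgf is f(s) = 9/17 + 38/153·s + 2/9·s². The extinction probability q is the smallest fixed point of f in [0, 1]. Setting s = f(s):
  2/9·s² + (38/153 − 1)·s + 9/17 = 0
  2/9·s² − (9/17 + 2/9)·s + 9/17 = 0
which factors as (s − 1)·(2/9·s − 9/17) = 0, giving roots s = 1 and s = (9/17)/(2/9) = 81/34. Since 81/34 ≥ 1, the smallest root in [0, 1] is s = 1.)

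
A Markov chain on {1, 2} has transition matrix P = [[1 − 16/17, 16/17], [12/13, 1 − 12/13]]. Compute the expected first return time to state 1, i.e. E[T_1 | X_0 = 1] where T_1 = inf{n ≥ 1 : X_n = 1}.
E[T_1 | X_0 = 1] = 1/π_1 = 103/51

For an irreducible recurrent Markov chain with stationary distribution π, E[T_i | X_0 = i] = 1/π_i (Kac's formula). Here π_1 = (12/13)/(16/17 + 12/13) = (12/13)/(412/221) = 51/103, so E[T_1 | X_0 = 1] = 1/π_1 = (16/17 + 12/13)/(12/13) = (412/221)/(12/13) = 103/51.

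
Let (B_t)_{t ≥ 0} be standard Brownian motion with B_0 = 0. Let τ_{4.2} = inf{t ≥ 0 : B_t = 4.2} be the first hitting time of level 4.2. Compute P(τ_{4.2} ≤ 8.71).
P(τ_{4.2} ≤ 8.71) = 2(1 − Φ(4.2/√8.71)) = 2(1 − Φ(1.4231)) ≈ 0.1547

By the reflection principle for standard BM, P(τ_b ≤ t) = 2 · P(B_t ≥ b). Since B_t ~ N(0, t), P(B_t ≥ 4.2) = 1 − Φ(4.2/√t) = 1 − Φ(4.2/√8.71) = 1 − Φ(1.4231) ≈ 0.07735. Doubling: P(τ_{4.2} ≤ 8.71) ≈ 2 · 0.07735 = 0.15470 ≈ 0.1547.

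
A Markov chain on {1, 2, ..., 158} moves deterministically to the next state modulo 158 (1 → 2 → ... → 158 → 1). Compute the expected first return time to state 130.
E[T_130 | X_0 = 130] = 158

The chain cycles deterministically, so starting at state 130 it returns in exactly 158 steps. Equivalently, the stationary distribution is uniform π_j = 1/158 for every state j, so by Kac's formula E[T_130] = 1/π_130 = 158.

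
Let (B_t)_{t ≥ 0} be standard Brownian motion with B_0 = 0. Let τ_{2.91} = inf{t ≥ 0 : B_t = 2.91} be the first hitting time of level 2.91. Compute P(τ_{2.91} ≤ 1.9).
P(τ_{2.91} ≤ 1.9) = 2(1 − Φ(2.91/√1.9)) = 2(1 − Φ(2.1111)) ≈ 0.0348

By the reflection principle for standard BM, P(τ_b ≤ t) = 2 · P(B_t ≥ b). Since B_t ~ N(0, t), P(B_t ≥ 2.91) = 1 − Φ(2.91/√t) = 1 − Φ(2.91/√1.9) = 1 − Φ(2.1111) ≈ 0.01738. Doubling: P(τ_{2.91} ≤ 1.9) ≈ 2 · 0.01738 = 0.03476 ≈ 0.0348.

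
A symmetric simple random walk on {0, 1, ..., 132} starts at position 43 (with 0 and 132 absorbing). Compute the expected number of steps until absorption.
E[τ | X_0 = 43] = 3827

Let v_k = E[τ | X_0 = k]. Boundary: v_0 = v_132 = 0. Recurrence: v_k = 1 + (v_{k-1} + v_{k+1})/2 for 1 ≤ k ≤ 131. The particular solution to v_k − (v_{k-1} + v_{k+1})/2 = 1 is v_k = −k^2. Adding homogeneous solution A + B k and matching boundaries gives v_k = k (132 − k). Substituting k = 43: v_43 = 43 · 89 = 3827.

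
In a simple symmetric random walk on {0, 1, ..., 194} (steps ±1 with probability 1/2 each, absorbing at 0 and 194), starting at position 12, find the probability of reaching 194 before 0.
P(hit 194 before 0) = 12/194 = 6/97

Let u_k = P(hit 194 before 0 | start at k). Then u_0 = 0, u_194 = 1, and u_k = u_{k-1}/2 + u_{k+1}/2 for 1 ≤ k ≤ 193. This harmonic recurrence is solved by u_k = k/194, giving u_12 = 12/194 = 6/97.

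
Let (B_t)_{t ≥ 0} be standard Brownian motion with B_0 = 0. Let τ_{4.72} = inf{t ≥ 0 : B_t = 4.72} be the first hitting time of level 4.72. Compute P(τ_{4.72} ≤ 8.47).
P(τ_{4.72} ≤ 8.47) = 2(1 − Φ(4.72/√8.47)) = 2(1 − Φ(1.6218)) ≈ 0.1048

By the reflection principle for standard BM, P(τ_b ≤ t) = 2 · P(B_t ≥ b). Since B_t ~ N(0, t), P(B_t ≥ 4.72) = 1 − Φ(4.72/√t) = 1 − Φ(4.72/√8.47) = 1 − Φ(1.6218) ≈ 0.05242. Doubling: P(τ_{4.72} ≤ 8.47) ≈ 2 · 0.05242 = 0.10484 ≈ 0.1048.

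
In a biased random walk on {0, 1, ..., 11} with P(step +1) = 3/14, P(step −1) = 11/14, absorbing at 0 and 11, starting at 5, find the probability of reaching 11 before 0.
P(hit 11 before 0) = (1 − (11/3)^5) / (1 − (11/3)^11) = 14653629/35663936683

Let u_k denote P(reach 11 before 0 | start at k). Boundary: u_0 = 0, u_11 = 1. Recurrence: u_k = 3/14·u_{k+1} + 11/14·u_{k-1} for 1 ≤ k ≤ 10. Try u_k = A + B·r^k with r = q/p = (11/14)/(3/14) = 11/3. Substitution satisfies the recurrence; boundary conditions give:
  u_k = (1 − r^k) / (1 − r^N) = (1 − (11/3)^5) / (1 − (11/3)^11) = 14653629/35663936683.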